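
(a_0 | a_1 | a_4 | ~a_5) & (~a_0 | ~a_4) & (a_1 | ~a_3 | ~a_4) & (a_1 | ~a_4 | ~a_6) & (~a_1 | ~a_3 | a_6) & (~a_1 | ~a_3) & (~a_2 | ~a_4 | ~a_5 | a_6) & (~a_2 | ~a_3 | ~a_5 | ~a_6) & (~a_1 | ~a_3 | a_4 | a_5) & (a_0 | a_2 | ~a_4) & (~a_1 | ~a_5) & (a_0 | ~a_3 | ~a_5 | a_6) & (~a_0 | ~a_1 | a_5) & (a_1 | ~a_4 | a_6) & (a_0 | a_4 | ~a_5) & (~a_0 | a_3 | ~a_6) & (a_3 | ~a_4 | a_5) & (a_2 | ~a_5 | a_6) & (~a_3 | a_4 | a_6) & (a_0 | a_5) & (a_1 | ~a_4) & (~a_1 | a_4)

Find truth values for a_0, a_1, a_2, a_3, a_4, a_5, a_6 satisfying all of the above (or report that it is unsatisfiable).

a_0 = True, a_1 = False, a_2 = True, a_3 = False, a_4 = False, a_5 = True, a_6 = False

Try a_0 = False:
  (a_0 | a_5) forces a_5 = True.
  (~a_1 | ~a_5) forces a_1 = False.
  (a_0 | a_1 | a_4 | ~a_5) forces a_4 = True.
  clause (a_1 | ~a_4) is falsified — backtrack.
So a_0 = True.
  then (~a_0 | ~a_4) forces a_4 = False.
  then (~a_1 | a_4) forces a_1 = False.
Set a_2 = True.
Set a_3 = False.
  then (~a_0 | a_3 | ~a_6) forces a_6 = False.
Set a_5 = True.
All clauses satisfied.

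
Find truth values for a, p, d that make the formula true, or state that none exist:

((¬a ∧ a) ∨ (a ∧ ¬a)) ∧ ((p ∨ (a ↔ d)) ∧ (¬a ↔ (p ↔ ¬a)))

No satisfying assignment exists.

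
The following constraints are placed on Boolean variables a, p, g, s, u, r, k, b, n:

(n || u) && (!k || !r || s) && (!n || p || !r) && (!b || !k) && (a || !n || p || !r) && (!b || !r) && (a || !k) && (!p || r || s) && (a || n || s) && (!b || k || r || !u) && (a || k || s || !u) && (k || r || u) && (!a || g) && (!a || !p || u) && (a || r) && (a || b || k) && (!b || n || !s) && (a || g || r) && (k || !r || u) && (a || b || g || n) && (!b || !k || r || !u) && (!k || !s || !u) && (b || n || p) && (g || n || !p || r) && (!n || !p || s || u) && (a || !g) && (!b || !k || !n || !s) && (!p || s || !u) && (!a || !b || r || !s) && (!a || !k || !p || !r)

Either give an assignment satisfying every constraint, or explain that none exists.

a = True; p = False; g = True; s = False; u = True; r = False; k = True; b = False; n = True

Try a = False:
  (a || !k) forces k = False.
  (a || r) forces r = True.
  (!b || !r) forces b = False.
  clause (a || b || k) is falsified — backtrack.
So a = True.
  then (!a || g) forces g = True.
Set p = False.
Set s = False.
Set u = True.
Set r = False.
Set k = True.
  then (!b || !k) forces b = False.
  then (b || n || p) forces n = True.
All clauses satisfied.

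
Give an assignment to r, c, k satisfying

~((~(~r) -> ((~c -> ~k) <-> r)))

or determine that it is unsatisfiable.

r=T, c=F, k=T

  ~((~(~r) -> ((~c -> ~k) <-> r))) = True
    ~(~r) -> ((~c -> ~k) <-> r) = False
      ~(~r) = True
        ~r = False
      (~c -> ~k) <-> r = False
        ~c -> ~k = False
          ~c = True
          ~k = False
The formula evaluates to True.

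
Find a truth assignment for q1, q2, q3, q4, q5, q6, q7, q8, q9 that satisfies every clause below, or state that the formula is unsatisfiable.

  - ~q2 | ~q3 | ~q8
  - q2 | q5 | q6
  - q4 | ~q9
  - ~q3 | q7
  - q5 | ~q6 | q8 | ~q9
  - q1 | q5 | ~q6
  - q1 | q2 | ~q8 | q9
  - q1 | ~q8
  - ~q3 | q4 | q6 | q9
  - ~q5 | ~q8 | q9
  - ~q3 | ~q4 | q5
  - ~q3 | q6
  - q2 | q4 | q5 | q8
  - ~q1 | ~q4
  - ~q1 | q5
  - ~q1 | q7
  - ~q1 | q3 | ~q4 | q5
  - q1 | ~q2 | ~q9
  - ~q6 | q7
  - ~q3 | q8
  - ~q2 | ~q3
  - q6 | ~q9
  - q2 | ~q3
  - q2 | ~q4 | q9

Set q1 = False.
  then (q1 | ~q8) forces q8 = False.
  then (~q3 | q8) forces q3 = False.
Set q2 = True.
  then (q1 | ~q2 | ~q9) forces q9 = False.
Set q4 = True.
Set q5 = True.
Set q6 = True.
  then (~q6 | q7) forces q7 = True.
All clauses satisfied.

q1 = False; q2 = True; q3 = False; q4 = True; q5 = True; q6 = True; q7 = True; q8 = False; q9 = False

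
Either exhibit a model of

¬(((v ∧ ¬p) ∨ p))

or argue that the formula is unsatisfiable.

v = False, p = False

  ¬(((v ∧ ¬p) ∨ p)) = True
    (v ∧ ¬p) ∨ p = False
      v ∧ ¬p = False
        ¬p = True
The formula evaluates to True.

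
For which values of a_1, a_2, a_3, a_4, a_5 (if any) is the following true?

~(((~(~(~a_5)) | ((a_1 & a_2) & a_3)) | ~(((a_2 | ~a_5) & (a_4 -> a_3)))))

a_1: True, a_2: True, a_3: False, a_4: False, a_5: True

  ~(((~(~(~a_5)) | ((a_1 & a_2) & a_3)) | ~(((a_2 | ~a_5) & (a_4 -> a_3))))) = True
    (~(~(~a_5)) | ((a_1 & a_2) & a_3)) | ~(((a_2 | ~a_5) & (a_4 -> a_3))) = False
      ~(~(~a_5)) | ((a_1 & a_2) & a_3) = False
        ~(~(~a_5)) = False
          ~(~a_5) = True
            ~a_5 = False
        (a_1 & a_2) & a_3 = False
          a_1 & a_2 = True
      ~(((a_2 | ~a_5) & (a_4 -> a_3))) = False
        (a_2 | ~a_5) & (a_4 -> a_3) = True
          a_2 | ~a_5 = True
            ~a_5 = False
          a_4 -> a_3 = True
The formula evaluates to True.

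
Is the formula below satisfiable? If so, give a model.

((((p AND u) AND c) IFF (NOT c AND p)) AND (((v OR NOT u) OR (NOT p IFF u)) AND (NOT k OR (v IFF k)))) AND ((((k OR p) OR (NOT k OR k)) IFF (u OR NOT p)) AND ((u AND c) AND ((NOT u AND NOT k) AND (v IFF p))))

Case u = True: the conjunct NOT u is False.
Case u = False: the conjunct u is False.
Both cases fail — unsatisfiable.

Unsatisfiable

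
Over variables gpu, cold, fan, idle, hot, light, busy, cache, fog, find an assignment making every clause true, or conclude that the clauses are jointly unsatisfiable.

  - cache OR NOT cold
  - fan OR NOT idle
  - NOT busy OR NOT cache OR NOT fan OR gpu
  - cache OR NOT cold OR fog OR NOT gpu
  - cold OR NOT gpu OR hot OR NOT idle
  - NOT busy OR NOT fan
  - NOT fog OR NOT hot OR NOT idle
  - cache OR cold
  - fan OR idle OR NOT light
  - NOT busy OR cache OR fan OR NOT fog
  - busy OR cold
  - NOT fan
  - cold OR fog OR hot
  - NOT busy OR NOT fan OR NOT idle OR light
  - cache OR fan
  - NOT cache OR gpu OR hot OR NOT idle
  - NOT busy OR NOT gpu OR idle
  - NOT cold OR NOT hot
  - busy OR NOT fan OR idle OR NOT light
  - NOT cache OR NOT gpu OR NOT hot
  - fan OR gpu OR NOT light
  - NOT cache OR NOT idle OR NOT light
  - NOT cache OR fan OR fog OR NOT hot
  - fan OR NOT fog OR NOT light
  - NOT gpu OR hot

gpu: False, cold: True, fan: False, idle: False, hot: False, light: False, busy: False, cache: True, fog: True

Unit clause (NOT fan) forces fan = False.
In (cache OR fan) only cache is left, so cache = True.
In (fan OR NOT idle) only NOT idle is left, so idle = False.
In (fan OR idle OR NOT light) only NOT light is left, so light = False.
Try gpu = True:
  (NOT busy OR NOT gpu OR idle) forces busy = False.
  (busy OR cold) forces cold = True.
  (NOT cold OR NOT hot) forces hot = False.
  clause (NOT gpu OR hot) is falsified — backtrack.
So gpu = False.
Set cold = True.
  then (NOT cold OR NOT hot) forces hot = False.
Set busy = False.
Set fog = True.
All clauses satisfied.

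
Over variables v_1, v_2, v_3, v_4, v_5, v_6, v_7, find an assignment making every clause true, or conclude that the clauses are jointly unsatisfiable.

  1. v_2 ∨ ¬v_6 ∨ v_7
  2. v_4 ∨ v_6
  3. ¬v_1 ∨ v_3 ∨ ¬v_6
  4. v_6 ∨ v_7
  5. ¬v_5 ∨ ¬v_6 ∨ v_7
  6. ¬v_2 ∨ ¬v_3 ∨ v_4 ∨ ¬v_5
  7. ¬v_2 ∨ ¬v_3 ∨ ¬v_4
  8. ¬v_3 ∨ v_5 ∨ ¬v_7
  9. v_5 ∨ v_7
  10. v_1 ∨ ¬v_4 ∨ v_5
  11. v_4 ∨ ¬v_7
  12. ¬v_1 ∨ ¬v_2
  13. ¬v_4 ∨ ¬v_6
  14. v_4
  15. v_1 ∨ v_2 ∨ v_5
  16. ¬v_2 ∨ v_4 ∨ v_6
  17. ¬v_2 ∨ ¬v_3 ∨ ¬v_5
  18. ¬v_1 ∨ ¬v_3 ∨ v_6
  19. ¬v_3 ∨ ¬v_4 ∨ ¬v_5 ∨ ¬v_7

v_1: False; v_2: False; v_3: False; v_4: True; v_5: True; v_6: False; v_7: True

Unit clause (v_4) forces v_4 = True.
In (¬v_4 ∨ ¬v_6) only ¬v_6 is left, so v_6 = False.
In (v_6 ∨ v_7) only v_7 is left, so v_7 = True.
Set v_1 = False.
  then (v_1 ∨ ¬v_4 ∨ v_5) forces v_5 = True.
  then (¬v_3 ∨ ¬v_4 ∨ ¬v_5 ∨ ¬v_7) forces v_3 = False.
Set v_2 = False.
All clauses satisfied.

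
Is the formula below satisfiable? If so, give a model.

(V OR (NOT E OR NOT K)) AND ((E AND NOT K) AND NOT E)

The formula is unsatisfiable.

Case E = True: the conjunct NOT E is False.
Case E = False: the conjunct E is False.
Both cases fail — unsatisfiable.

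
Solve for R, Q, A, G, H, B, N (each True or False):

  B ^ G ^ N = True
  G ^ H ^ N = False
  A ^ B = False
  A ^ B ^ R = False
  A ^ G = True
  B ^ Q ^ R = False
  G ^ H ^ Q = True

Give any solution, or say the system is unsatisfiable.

R=F, Q=T, A=T, G=F, H=F, B=T, N=F

B ^ G ^ N = T ^ F ^ F = True ✓
G ^ H ^ N = F ^ F ^ F = False ✓
A ^ B = T ^ T = False ✓
A ^ B ^ R = T ^ T ^ F = False ✓
A ^ G = T ^ F = True ✓
B ^ Q ^ R = T ^ T ^ F = False ✓
G ^ H ^ Q = F ^ F ^ T = True ✓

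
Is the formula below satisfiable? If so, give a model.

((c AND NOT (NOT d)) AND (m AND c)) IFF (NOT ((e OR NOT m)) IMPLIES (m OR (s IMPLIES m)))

e: False, c: True, m: True, d: True, s: True

  ((c AND NOT (NOT d)) AND (m AND c)) IFF (NOT ((e OR NOT m)) IMPLIES (m OR (s IMPLIES m))) = True
    (c AND NOT (NOT d)) AND (m AND c) = True
      c AND NOT (NOT d) = True
        NOT (NOT d) = True
          NOT d = False
      m AND c = True
    NOT ((e OR NOT m)) IMPLIES (m OR (s IMPLIES m)) = True
      NOT ((e OR NOT m)) = True
        e OR NOT m = False
          NOT m = False
      m OR (s IMPLIES m) = True
        s IMPLIES m = True
The formula evaluates to True.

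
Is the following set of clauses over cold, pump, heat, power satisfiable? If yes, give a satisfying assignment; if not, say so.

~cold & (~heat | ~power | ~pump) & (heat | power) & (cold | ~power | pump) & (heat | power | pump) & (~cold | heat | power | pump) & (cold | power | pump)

cold = False, pump = True, heat = False, power = True

Unit clause (~cold) forces cold = False.
Try pump = False:
  (cold | ~power | pump) forces power = False.
  clause (cold | power | pump) is falsified — backtrack.
So pump = True.
Set heat = False.
  then (heat | power) forces power = True.
Check each clause:
  (~cold): ~cold holds.
  (~heat | ~power | ~pump): ~heat holds.
  (heat | power): power holds.
  (cold | ~power | pump): pump holds.
  (heat | power | pump): power holds.
  (~cold | heat | power | pump): ~cold holds.
  (cold | power | pump): power holds.
All clauses satisfied.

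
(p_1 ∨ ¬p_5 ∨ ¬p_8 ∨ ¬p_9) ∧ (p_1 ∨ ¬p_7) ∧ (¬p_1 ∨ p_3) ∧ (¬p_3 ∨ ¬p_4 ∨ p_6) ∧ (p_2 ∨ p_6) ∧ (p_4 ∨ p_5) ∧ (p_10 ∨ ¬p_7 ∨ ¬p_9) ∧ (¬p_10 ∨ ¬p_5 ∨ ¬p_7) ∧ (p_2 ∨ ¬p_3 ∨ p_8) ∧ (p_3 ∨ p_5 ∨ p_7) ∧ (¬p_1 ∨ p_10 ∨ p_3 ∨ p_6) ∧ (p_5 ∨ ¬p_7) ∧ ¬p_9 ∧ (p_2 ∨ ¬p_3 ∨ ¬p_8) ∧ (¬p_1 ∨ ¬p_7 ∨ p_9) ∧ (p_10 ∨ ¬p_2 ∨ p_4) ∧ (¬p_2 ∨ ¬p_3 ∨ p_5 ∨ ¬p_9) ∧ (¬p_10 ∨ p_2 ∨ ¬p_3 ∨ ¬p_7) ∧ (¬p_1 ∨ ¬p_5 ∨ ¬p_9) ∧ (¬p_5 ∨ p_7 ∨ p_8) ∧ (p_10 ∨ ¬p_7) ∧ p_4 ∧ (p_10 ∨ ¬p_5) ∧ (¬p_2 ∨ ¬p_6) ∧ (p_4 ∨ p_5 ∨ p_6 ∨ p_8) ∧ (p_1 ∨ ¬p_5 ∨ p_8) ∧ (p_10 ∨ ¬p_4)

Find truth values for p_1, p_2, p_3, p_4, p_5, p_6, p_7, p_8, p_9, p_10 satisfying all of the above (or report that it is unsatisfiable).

p_1: False; p_2: True; p_3: False; p_4: True; p_5: True; p_6: False; p_7: False; p_8: True; p_9: False; p_10: True

Unit clause (¬p_9) forces p_9 = False.
Unit clause (p_4) forces p_4 = True.
In (p_10 ∨ ¬p_4) only p_10 is left, so p_10 = True.
Set p_1 = False.
  then (p_1 ∨ ¬p_7) forces p_7 = False.
Set p_2 = True.
  then (¬p_2 ∨ ¬p_6) forces p_6 = False.
  then (¬p_3 ∨ ¬p_4 ∨ p_6) forces p_3 = False.
  then (p_3 ∨ p_5 ∨ p_7) forces p_5 = True.
  then (¬p_5 ∨ p_7 ∨ p_8) forces p_8 = True.
All clauses satisfied.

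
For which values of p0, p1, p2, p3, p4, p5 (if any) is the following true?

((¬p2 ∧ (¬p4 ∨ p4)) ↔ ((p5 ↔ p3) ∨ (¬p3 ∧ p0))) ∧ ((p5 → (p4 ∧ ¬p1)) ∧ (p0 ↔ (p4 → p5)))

p0: True, p1: True, p2: True, p3: True, p4: False, p5: False

  (¬p2 ∧ (¬p4 ∨ p4)) ↔ ((p5 ↔ p3) ∨ (¬p3 ∧ p0)) = True
    ¬p2 ∧ (¬p4 ∨ p4) = False
      ¬p2 = False
      ¬p4 ∨ p4 = True
        ¬p4 = True
    (p5 ↔ p3) ∨ (¬p3 ∧ p0) = False
      p5 ↔ p3 = False
      ¬p3 ∧ p0 = False
        ¬p3 = False
  (p5 → (p4 ∧ ¬p1)) ∧ (p0 ↔ (p4 → p5)) = True
    p5 → (p4 ∧ ¬p1) = True
      p4 ∧ ¬p1 = False
        ¬p1 = False
    p0 ↔ (p4 → p5) = True
      p4 → p5 = True
Both conjuncts True, so the formula holds.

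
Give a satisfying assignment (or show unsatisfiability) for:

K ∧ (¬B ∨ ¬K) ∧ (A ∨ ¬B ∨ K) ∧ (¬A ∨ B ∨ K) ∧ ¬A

Unit clause (K) forces K = True.
In (¬B ∨ ¬K) only ¬B is left, so B = False.
Unit clause (¬A) forces A = False.
Check each clause:
  (K): K holds.
  (¬B ∨ ¬K): ¬B holds.
  (A ∨ ¬B ∨ K): ¬B holds.
  (¬A ∨ B ∨ K): ¬A holds.
  (¬A): ¬A holds.
All clauses satisfied.

B=F; K=T; A=F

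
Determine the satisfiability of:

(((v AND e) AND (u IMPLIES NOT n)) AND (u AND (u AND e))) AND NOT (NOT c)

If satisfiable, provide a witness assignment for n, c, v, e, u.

n=F, c=T, v=T, e=T, u=T

  ((v AND e) AND (u IMPLIES NOT n)) AND (u AND (u AND e)) = True
    (v AND e) AND (u IMPLIES NOT n) = True
      v AND e = True
      u IMPLIES NOT n = True
        NOT n = True
    u AND (u AND e) = True
      u AND e = True
  NOT (NOT c) = True
    NOT c = False
Both conjuncts True, so the formula holds.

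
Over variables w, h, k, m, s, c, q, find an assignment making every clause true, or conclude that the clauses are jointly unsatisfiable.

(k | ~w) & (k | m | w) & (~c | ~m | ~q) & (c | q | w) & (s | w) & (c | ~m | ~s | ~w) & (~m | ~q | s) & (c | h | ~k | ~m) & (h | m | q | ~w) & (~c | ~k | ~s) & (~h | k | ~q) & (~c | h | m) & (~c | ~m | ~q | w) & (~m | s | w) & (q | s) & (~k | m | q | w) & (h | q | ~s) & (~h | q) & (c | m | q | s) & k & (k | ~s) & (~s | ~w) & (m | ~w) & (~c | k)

w = False; h = True; k = True; m = True; s = True; c = False; q = True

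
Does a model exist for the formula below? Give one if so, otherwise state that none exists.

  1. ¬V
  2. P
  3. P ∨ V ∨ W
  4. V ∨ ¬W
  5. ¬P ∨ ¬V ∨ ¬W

V=F; P=T; W=F

Unit clause (¬V) forces V = False.
Unit clause (P) forces P = True.
In (V ∨ ¬W) only ¬W is left, so W = False.
Check each clause:
  (¬V): ¬V holds.
  (P): P holds.
  (P ∨ V ∨ W): P holds.
  (V ∨ ¬W): ¬W holds.
  (¬P ∨ ¬V ∨ ¬W): ¬V holds.
All clauses satisfied.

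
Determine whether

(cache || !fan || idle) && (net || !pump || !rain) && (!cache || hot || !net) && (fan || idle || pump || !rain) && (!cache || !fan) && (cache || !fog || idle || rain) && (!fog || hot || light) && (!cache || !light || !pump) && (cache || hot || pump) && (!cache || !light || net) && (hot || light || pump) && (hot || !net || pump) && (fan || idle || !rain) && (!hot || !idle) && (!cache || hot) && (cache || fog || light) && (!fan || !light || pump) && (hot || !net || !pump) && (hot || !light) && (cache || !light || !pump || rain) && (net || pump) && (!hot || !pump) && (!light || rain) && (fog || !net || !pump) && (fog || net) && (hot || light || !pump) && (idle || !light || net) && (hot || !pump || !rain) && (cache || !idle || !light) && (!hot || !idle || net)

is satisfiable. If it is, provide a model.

hot = True; rain = False; idle = False; net = True; fog = False; fan = False; pump = False; light = False; cache = True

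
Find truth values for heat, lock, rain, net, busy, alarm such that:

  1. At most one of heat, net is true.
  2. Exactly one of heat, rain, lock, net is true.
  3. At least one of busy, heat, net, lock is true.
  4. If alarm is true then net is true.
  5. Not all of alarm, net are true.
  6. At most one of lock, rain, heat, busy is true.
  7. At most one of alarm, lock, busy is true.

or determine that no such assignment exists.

heat=T, lock=F, rain=F, net=F, busy=F, alarm=F

  (1) {heat, net}: 1 true — at most one ✓
  (2) {heat, rain, lock, net}: 1 true — exactly one ✓
  (3) {busy, heat, net, lock}: 1 true — at least one ✓
  (4) alarm=F ⇒ net: vacuous ✓
  (5) {alarm, net}: 0/2 true — not all ✓
  (6) {lock, rain, heat, busy}: 1 true — at most one ✓
  (7) {alarm, lock, busy}: 0 true — at most one ✓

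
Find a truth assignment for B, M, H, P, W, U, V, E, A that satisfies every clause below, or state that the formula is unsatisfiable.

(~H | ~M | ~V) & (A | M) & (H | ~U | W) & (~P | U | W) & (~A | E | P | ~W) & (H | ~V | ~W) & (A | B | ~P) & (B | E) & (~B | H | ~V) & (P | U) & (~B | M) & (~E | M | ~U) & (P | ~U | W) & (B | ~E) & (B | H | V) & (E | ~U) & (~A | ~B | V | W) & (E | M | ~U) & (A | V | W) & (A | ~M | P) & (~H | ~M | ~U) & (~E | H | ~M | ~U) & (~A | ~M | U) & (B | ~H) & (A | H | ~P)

B = True; M = True; H = True; P = True; W = True; U = False; V = False; E = True; A = False

Try B = False:
  (B | E) forces E = True.
  clause (B | ~E) is falsified — backtrack.
So B = True.
  then (~B | M) forces M = True.
Set H = True.
  then (~H | ~M | ~V) forces V = False.
  then (~H | ~M | ~U) forces U = False.
  then (~A | ~M | U) forces A = False.
  then (P | U) forces P = True.
  then (A | V | W) forces W = True.
Set E = True.
All clauses satisfied.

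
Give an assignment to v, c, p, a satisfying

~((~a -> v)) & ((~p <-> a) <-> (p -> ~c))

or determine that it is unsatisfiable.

v: False; c: False; p: True; a: False

  ~((~a -> v)) = True
    ~a -> v = False
      ~a = True
  (~p <-> a) <-> (p -> ~c) = True
    ~p <-> a = True
      ~p = False
    p -> ~c = True
      ~c = True
Both conjuncts True, so the formula holds.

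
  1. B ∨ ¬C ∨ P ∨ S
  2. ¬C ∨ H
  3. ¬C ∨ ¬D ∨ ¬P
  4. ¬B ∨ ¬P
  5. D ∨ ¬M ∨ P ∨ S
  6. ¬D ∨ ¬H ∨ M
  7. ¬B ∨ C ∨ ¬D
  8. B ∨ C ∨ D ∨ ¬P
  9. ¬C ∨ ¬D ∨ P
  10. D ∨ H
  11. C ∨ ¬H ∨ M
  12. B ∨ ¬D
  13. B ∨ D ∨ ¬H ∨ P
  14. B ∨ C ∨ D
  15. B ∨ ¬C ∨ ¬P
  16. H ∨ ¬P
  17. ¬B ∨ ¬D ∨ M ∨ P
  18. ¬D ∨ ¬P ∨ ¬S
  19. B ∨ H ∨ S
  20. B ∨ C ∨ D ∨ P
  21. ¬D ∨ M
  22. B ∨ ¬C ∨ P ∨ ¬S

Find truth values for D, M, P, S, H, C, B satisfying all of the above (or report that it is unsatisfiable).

Set D = False.
  then (D ∨ H) forces H = True.
Set M = False.
  then (C ∨ ¬H ∨ M) forces C = True.
Try P = True:
  (¬B ∨ ¬P) forces B = False.
  clause (B ∨ ¬C ∨ ¬P) is falsified — backtrack.
So P = False.
  then (B ∨ D ∨ ¬H ∨ P) forces B = True.
Set S = False.
All clauses satisfied.

D=F, M=F, P=F, S=F, H=T, C=T, B=T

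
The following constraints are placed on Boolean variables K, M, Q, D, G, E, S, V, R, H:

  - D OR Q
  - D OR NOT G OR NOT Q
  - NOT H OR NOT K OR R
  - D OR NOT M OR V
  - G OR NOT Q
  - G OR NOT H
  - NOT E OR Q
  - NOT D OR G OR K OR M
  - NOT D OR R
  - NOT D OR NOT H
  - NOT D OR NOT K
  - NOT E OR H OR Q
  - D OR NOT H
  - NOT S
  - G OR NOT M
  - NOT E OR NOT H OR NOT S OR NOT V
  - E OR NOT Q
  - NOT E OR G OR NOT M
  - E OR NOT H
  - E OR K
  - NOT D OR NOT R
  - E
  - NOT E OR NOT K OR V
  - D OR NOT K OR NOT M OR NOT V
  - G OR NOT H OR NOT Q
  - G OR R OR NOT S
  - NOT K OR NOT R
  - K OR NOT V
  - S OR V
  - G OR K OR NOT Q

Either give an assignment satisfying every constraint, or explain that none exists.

Case D = True:
  (NOT D OR R) forces R = True.
  Clause (NOT D OR NOT R) is falsified — contradiction.
Case D = False:
  (D OR Q) forces Q = True.
  (D OR NOT G OR NOT Q) forces G = False.
  Clause (G OR NOT Q) is falsified — contradiction.
Both cases fail, so the formula is unsatisfiable.

The formula is unsatisfiable.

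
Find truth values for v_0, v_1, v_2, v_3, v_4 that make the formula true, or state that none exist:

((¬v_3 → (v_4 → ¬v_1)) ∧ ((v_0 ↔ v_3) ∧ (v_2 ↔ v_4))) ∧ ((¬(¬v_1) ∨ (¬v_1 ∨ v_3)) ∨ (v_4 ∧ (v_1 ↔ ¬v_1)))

v_0 = True, v_1 = False, v_2 = True, v_3 = True, v_4 = True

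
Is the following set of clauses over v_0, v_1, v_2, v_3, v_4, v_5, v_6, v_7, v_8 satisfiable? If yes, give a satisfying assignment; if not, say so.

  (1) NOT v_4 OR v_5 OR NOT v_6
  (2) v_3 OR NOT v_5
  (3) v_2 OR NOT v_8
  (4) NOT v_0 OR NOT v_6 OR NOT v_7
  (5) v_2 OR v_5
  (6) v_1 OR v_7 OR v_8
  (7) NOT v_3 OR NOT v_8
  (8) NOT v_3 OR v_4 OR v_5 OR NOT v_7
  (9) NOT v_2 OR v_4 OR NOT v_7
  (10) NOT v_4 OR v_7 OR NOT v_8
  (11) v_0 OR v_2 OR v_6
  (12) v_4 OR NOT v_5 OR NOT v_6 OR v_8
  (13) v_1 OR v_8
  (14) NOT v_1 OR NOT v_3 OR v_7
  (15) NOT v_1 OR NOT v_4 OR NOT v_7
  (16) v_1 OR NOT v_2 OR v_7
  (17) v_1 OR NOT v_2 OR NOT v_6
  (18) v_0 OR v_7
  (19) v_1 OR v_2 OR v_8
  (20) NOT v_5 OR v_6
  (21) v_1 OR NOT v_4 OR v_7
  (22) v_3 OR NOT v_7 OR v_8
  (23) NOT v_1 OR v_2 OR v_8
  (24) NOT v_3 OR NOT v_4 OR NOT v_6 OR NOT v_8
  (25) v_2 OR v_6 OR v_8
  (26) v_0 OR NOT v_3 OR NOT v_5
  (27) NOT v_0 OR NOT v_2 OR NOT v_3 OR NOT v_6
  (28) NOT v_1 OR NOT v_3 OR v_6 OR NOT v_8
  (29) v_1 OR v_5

Set v_0 = True.
Try v_1 = False:
  (v_1 OR v_8) forces v_8 = True.
  (v_2 OR NOT v_8) forces v_2 = True.
  (NOT v_3 OR NOT v_8) forces v_3 = False.
  (v_3 OR NOT v_5) forces v_5 = False.
  clause (v_1 OR v_5) is falsified — backtrack.
So v_1 = True.
Set v_2 = True.
Set v_3 = False.
  then (v_3 OR NOT v_5) forces v_5 = False.
Set v_4 = False.
  then (NOT v_2 OR v_4 OR NOT v_7) forces v_7 = False.
Set v_6 = False.
Set v_8 = True.
All clauses satisfied.

v_0 = True, v_1 = True, v_2 = True, v_3 = False, v_4 = False, v_5 = False, v_6 = False, v_7 = False, v_8 = True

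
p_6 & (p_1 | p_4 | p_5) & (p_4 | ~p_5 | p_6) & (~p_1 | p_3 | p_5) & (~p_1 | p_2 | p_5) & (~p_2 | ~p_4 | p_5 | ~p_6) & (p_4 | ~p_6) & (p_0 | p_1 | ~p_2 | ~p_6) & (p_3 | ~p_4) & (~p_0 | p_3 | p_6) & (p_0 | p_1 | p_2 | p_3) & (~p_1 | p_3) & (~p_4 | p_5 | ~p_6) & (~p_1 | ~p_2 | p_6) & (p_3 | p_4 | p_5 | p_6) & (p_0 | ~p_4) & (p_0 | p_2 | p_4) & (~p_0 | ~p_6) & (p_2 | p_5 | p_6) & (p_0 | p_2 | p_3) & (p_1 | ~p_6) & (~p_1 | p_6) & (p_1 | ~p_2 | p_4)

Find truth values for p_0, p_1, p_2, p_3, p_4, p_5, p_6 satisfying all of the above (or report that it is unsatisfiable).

Case p_0 = True:
  (p_6) forces p_6 = True.
  Clause (~p_0 | ~p_6) is falsified — contradiction.
Case p_0 = False:
  (p_6) forces p_6 = True.
  (p_4 | ~p_6) forces p_4 = True.
  Clause (p_0 | ~p_4) is falsified — contradiction.
Both cases fail, so the formula is unsatisfiable.

Unsatisfiable — no assignment works.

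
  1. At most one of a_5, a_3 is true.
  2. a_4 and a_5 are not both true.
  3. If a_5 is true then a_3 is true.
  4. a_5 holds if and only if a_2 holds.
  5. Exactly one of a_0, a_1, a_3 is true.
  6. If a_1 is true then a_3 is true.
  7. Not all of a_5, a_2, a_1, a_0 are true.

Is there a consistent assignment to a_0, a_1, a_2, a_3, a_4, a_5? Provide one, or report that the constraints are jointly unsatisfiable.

a_0: False; a_1: False; a_2: False; a_3: True; a_4: False; a_5: False

  (1) {a_5, a_3}: 1 true — at most one ✓
  (2) a_4=F, a_5=F — not both ✓
  (3) a_5=F ⇒ a_3: vacuous ✓
  (4) a_5=F, a_2=F — same ✓
  (5) {a_0, a_1, a_3}: 1 true — exactly one ✓
  (6) a_1=F ⇒ a_3: vacuous ✓
  (7) {a_5, a_2, a_1, a_0}: 0/4 true — not all ✓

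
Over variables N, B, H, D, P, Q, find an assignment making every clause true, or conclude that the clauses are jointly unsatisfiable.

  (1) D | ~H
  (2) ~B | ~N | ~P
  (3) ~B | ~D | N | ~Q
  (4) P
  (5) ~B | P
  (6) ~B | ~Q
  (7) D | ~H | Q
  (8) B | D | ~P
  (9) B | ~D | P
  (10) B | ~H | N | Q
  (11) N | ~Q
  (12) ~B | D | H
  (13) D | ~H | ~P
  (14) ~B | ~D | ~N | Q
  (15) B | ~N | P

N = False, B = True, H = True, D = True, P = True, Q = False

Unit clause (P) forces P = True.
Set N = False.
  then (N | ~Q) forces Q = False.
Set B = True.
Set H = True.
  then (D | ~H) forces D = True.
All clauses satisfied.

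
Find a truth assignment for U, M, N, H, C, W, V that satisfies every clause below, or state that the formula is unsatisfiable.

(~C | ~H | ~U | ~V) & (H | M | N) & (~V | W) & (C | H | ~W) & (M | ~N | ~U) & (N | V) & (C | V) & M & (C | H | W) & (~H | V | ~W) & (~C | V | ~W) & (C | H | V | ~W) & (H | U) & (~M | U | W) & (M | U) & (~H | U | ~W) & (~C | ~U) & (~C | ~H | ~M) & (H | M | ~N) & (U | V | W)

Unit clause (M) forces M = True.
Try U = False:
  (H | U) forces H = True.
  (~M | U | W) forces W = True.
  clause (~H | U | ~W) is falsified — backtrack.
So U = True.
  then (~C | ~U) forces C = False.
  then (C | V) forces V = True.
  then (~V | W) forces W = True.
  then (C | H | ~W) forces H = True.
Set N = True.
All clauses satisfied.

U=T, M=T, N=T, H=T, C=F, W=T, V=T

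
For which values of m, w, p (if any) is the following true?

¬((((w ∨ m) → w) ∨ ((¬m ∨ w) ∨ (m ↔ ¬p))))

m=T, w=F, p=T

  ¬((((w ∨ m) → w) ∨ ((¬m ∨ w) ∨ (m ↔ ¬p)))) = True
    ((w ∨ m) → w) ∨ ((¬m ∨ w) ∨ (m ↔ ¬p)) = False
      (w ∨ m) → w = False
        w ∨ m = True
      (¬m ∨ w) ∨ (m ↔ ¬p) = False
        ¬m ∨ w = False
          ¬m = False
        m ↔ ¬p = False
          ¬p = False
The formula evaluates to True.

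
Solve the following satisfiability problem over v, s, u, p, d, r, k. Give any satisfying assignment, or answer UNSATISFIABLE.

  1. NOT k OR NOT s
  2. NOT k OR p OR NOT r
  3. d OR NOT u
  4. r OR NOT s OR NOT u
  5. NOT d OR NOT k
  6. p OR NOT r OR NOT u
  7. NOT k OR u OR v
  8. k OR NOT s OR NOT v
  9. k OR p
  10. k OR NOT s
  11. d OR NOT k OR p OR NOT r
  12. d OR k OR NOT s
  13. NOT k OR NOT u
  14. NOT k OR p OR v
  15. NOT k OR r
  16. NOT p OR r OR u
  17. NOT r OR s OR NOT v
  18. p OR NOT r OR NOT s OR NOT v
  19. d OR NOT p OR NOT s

Set v = False.
Try s = True:
  (NOT k OR NOT s) forces k = False.
  clause (k OR NOT s) is falsified — backtrack.
So s = False.
Set u = False.
  then (NOT k OR u OR v) forces k = False.
  then (k OR p) forces p = True.
  then (NOT p OR r OR u) forces r = True.
Set d = True.
All clauses satisfied.

v: False, s: False, u: False, p: True, d: True, r: True, k: False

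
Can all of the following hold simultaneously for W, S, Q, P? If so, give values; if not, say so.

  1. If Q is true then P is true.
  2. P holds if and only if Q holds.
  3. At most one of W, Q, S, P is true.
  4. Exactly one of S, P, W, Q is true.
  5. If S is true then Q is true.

W = True, S = False, Q = False, P = False

  (1) Q=F ⇒ P: vacuous ✓
  (2) P=F, Q=F — same ✓
  (3) {W, Q, S, P}: 1 true — at most one ✓
  (4) {S, P, W, Q}: 1 true — exactly one ✓
  (5) S=F ⇒ Q: vacuous ✓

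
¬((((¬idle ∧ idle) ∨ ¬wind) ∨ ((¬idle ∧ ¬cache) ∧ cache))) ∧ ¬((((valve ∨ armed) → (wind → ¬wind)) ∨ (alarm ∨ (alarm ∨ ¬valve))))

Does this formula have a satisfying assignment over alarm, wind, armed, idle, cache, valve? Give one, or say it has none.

alarm: False; wind: True; armed: True; idle: True; cache: True; valve: True

  ¬((((¬idle ∧ idle) ∨ ¬wind) ∨ ((¬idle ∧ ¬cache) ∧ cache))) = True
    ((¬idle ∧ idle) ∨ ¬wind) ∨ ((¬idle ∧ ¬cache) ∧ cache) = False
      (¬idle ∧ idle) ∨ ¬wind = False
        ¬idle ∧ idle = False
          ¬idle = False
        ¬wind = False
      (¬idle ∧ ¬cache) ∧ cache = False
        ¬idle ∧ ¬cache = False
          ¬idle = False
          ¬cache = False
  ¬((((valve ∨ armed) → (wind → ¬wind)) ∨ (alarm ∨ (alarm ∨ ¬valve)))) = True
    ((valve ∨ armed) → (wind → ¬wind)) ∨ (alarm ∨ (alarm ∨ ¬valve)) = False
      (valve ∨ armed) → (wind → ¬wind) = False
        valve ∨ armed = True
        wind → ¬wind = False
          ¬wind = False
      alarm ∨ (alarm ∨ ¬valve) = False
        alarm ∨ ¬valve = False
          ¬valve = False
Both conjuncts True, so the formula holds.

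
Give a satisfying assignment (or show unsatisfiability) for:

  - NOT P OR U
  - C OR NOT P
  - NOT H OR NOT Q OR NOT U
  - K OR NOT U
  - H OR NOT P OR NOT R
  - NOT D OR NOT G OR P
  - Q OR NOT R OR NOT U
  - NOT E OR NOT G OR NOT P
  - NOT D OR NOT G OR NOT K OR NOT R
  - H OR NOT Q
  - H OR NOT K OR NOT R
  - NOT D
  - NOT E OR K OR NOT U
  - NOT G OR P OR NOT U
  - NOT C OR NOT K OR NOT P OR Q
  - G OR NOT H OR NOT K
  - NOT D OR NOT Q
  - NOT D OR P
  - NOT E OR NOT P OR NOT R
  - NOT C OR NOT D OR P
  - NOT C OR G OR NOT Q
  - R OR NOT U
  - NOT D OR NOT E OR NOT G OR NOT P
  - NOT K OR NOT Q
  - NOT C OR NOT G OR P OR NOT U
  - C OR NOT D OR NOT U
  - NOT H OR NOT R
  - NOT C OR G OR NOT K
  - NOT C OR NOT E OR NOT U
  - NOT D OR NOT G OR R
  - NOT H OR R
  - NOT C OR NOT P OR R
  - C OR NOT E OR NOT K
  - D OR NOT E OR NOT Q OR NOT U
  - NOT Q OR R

Unit clause (NOT D) forces D = False.
Set C = True.
Set E = False.
Set Q = False.
Set R = False.
  then (R OR NOT U) forces U = False.
  then (NOT H OR R) forces H = False.
  then (NOT C OR NOT P OR R) forces P = False.
Set K = False.
Set G = True.
All clauses satisfied.

C = True, E = False, Q = False, D = False, R = False, P = False, K = False, H = False, U = False, G = True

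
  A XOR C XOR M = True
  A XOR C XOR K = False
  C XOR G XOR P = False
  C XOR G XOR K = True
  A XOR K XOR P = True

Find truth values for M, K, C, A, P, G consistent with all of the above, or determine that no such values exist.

M = True; K = False; C = False; A = False; P = True; G = True

A XOR C XOR M = F XOR F XOR T = True ✓
A XOR C XOR K = F XOR F XOR F = False ✓
C XOR G XOR P = F XOR T XOR T = False ✓
C XOR G XOR K = F XOR T XOR F = True ✓
A XOR K XOR P = F XOR F XOR T = True ✓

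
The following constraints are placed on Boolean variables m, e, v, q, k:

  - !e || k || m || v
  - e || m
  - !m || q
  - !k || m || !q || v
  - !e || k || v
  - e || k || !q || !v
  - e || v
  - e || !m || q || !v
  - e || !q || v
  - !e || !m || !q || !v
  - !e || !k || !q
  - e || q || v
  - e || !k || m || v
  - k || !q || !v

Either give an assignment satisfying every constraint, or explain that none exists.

Set m = True.
  then (!m || q) forces q = True.
Set e = False.
  then (e || v) forces v = True.
  then (k || !q || !v) forces k = True.
All clauses satisfied.

m=T, e=F, v=T, q=T, k=T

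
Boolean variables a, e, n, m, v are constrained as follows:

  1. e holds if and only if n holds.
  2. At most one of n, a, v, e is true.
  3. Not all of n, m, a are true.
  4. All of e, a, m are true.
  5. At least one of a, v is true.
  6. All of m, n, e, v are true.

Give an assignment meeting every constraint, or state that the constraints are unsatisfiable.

Unsatisfiable — no assignment works.

Case e = True:
  (1) with e=T forces n = True.
  Constraint (2) is violated (n=T, e=T) — contradiction.
Case e = False:
  Constraint (4) is violated (e=F) — contradiction.
Both cases fail — unsatisfiable.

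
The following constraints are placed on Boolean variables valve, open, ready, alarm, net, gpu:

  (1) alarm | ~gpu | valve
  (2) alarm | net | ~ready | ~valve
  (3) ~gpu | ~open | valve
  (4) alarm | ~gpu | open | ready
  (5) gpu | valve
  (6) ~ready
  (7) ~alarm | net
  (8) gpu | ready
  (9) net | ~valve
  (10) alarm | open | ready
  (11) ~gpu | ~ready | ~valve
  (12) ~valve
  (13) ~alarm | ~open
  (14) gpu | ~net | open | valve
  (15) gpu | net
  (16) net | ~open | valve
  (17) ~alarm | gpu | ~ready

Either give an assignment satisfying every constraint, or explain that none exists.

valve=F, open=F, ready=F, alarm=T, net=T, gpu=T

Unit clause (~ready) forces ready = False.
In (gpu | ready) only gpu is left, so gpu = True.
Unit clause (~valve) forces valve = False.
In (alarm | ~gpu | valve) only alarm is left, so alarm = True.
In (~gpu | ~open | valve) only ~open is left, so open = False.
In (~alarm | net) only net is left, so net = True.
All clauses satisfied.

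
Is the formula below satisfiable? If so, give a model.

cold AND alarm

cold = True; alarm = True

Both conjuncts True, so the formula holds.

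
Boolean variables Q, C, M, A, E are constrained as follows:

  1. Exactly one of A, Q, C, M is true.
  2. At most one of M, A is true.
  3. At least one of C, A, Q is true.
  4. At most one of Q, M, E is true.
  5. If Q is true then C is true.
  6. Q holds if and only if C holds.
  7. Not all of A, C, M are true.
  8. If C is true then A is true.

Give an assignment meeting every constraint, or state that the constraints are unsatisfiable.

Q = False; C = False; M = False; A = True; E = False

  (1) {A, Q, C, M}: 1 true — exactly one ✓
  (2) {M, A}: 1 true — at most one ✓
  (3) {C, A, Q}: 1 true — at least one ✓
  (4) {Q, M, E}: 0 true — at most one ✓
  (5) Q=F ⇒ C: vacuous ✓
  (6) Q=F, C=F — same ✓
  (7) {A, C, M}: 1/3 true — not all ✓
  (8) C=F ⇒ A: vacuous ✓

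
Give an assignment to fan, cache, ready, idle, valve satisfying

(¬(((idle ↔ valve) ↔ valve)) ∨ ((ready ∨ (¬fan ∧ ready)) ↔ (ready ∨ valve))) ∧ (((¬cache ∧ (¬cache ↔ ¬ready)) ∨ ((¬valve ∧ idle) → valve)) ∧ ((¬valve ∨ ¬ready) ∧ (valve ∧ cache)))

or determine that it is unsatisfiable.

fan: True, cache: True, ready: False, idle: False, valve: True

  ¬(((idle ↔ valve) ↔ valve)) ∨ ((ready ∨ (¬fan ∧ ready)) ↔ (ready ∨ valve)) = True
    ¬(((idle ↔ valve) ↔ valve)) = True
      (idle ↔ valve) ↔ valve = False
        idle ↔ valve = False
    (ready ∨ (¬fan ∧ ready)) ↔ (ready ∨ valve) = False
      ready ∨ (¬fan ∧ ready) = False
        ¬fan ∧ ready = False
          ¬fan = False
      ready ∨ valve = True
  ((¬cache ∧ (¬cache ↔ ¬ready)) ∨ ((¬valve ∧ idle) → valve)) ∧ ((¬valve ∨ ¬ready) ∧ (valve ∧ cache)) = True
    (¬cache ∧ (¬cache ↔ ¬ready)) ∨ ((¬valve ∧ idle) → valve) = True
      ¬cache ∧ (¬cache ↔ ¬ready) = False
        ¬cache = False
        ¬cache ↔ ¬ready = False
          ¬cache = False
          ¬ready = True
      (¬valve ∧ idle) → valve = True
        ¬valve ∧ idle = False
          ¬valve = False
    (¬valve ∨ ¬ready) ∧ (valve ∧ cache) = True
      ¬valve ∨ ¬ready = True
        ¬valve = False
        ¬ready = True
      valve ∧ cache = True
Both conjuncts True, so the formula holds.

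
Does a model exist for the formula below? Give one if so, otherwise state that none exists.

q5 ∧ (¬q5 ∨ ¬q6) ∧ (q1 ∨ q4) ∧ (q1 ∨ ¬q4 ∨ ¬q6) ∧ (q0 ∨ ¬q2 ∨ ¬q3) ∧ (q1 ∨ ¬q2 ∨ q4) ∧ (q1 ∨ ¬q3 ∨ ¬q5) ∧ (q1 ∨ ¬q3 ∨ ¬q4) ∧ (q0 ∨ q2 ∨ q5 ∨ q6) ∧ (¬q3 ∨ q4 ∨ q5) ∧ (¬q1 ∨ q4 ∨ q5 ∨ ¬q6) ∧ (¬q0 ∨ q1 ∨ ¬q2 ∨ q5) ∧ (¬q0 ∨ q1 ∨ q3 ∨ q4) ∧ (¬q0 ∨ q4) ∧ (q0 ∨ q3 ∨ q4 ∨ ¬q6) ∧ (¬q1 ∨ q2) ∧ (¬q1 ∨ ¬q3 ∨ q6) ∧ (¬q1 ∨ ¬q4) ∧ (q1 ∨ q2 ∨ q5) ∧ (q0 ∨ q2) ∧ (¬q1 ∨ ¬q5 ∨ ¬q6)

Unit clause (q5) forces q5 = True.
In (¬q5 ∨ ¬q6) only ¬q6 is left, so q6 = False.
Set q0 = True.
  then (¬q0 ∨ q4) forces q4 = True.
  then (¬q1 ∨ ¬q4) forces q1 = False.
  then (q1 ∨ ¬q3 ∨ ¬q5) forces q3 = False.
Set q2 = False.
All clauses satisfied.

q0: True, q1: False, q2: False, q3: False, q4: True, q5: True, q6: False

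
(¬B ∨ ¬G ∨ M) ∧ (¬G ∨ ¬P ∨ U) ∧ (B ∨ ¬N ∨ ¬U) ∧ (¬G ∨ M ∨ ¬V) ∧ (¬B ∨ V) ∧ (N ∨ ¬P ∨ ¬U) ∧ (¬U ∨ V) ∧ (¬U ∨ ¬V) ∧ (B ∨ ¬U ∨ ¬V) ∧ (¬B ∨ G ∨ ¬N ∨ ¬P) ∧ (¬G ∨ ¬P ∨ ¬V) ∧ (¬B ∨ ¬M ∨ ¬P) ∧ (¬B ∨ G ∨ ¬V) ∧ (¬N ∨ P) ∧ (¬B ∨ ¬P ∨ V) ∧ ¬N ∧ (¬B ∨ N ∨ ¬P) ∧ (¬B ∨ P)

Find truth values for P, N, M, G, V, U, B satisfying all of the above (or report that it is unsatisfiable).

Unit clause (¬N) forces N = False.
Set P = True.
  then (N ∨ ¬P ∨ ¬U) forces U = False.
  then (¬B ∨ N ∨ ¬P) forces B = False.
  then (¬G ∨ ¬P ∨ U) forces G = False.
Set M = True.
Set V = True.
All clauses satisfied.

P = True; N = False; M = True; G = False; V = True; U = False; B = False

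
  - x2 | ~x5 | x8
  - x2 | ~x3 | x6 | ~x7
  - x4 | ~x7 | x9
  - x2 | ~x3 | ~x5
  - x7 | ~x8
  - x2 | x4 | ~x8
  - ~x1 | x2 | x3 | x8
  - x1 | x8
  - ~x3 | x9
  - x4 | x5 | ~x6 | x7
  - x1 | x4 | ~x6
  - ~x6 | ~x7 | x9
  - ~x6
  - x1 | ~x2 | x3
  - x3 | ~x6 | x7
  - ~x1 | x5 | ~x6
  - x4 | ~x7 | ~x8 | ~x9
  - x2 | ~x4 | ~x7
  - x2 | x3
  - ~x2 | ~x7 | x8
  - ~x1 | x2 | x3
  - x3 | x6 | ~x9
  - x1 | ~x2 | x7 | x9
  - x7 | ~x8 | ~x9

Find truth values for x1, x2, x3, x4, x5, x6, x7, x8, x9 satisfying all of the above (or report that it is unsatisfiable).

x1=T, x2=T, x3=F, x4=T, x5=T, x6=F, x7=T, x8=T, x9=F

Unit clause (~x6) forces x6 = False.
Set x1 = True.
Set x2 = True.
Set x3 = False.
  then (x3 | x6 | ~x9) forces x9 = False.
Set x4 = True.
Set x5 = True.
Set x7 = True.
  then (~x2 | ~x7 | x8) forces x8 = True.
All clauses satisfied.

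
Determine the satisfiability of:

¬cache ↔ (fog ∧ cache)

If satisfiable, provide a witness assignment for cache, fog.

cache = True, fog = False

  ¬cache ↔ (fog ∧ cache) = True
    ¬cache = False
    fog ∧ cache = False
The formula evaluates to True.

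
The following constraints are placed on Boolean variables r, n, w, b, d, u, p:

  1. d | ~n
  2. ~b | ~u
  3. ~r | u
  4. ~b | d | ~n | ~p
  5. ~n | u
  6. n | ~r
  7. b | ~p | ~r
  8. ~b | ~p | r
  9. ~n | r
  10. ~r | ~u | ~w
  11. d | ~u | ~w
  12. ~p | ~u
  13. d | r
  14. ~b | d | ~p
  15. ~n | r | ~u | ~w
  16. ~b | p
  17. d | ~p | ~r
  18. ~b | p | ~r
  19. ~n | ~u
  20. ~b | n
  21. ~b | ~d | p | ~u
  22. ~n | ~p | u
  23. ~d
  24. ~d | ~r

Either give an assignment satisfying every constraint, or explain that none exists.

UNSATISFIABLE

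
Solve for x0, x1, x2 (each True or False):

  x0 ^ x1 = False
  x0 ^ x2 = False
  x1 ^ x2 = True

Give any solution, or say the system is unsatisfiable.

Adding constraints 1, 2, 3 mod 2: every variable appears an even number of times on the left, so the left side is 0.
But the right sides sum to 1 (mod 2). 0 ≠ 1 — the system is inconsistent.

Unsatisfiable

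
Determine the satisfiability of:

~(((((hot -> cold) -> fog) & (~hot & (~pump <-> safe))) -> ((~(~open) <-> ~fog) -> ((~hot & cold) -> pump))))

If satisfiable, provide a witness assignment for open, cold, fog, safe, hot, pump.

open: False; cold: True; fog: True; safe: True; hot: False; pump: False

  ~(((((hot -> cold) -> fog) & (~hot & (~pump <-> safe))) -> ((~(~open) <-> ~fog) -> ((~hot & cold) -> pump)))) = True
    (((hot -> cold) -> fog) & (~hot & (~pump <-> safe))) -> ((~(~open) <-> ~fog) -> ((~hot & cold) -> pump)) = False
      ((hot -> cold) -> fog) & (~hot & (~pump <-> safe)) = True
        (hot -> cold) -> fog = True
          hot -> cold = True
        ~hot & (~pump <-> safe) = True
          ~hot = True
          ~pump <-> safe = True
            ~pump = True
      (~(~open) <-> ~fog) -> ((~hot & cold) -> pump) = False
        ~(~open) <-> ~fog = True
          ~(~open) = False
            ~open = True
          ~fog = False
        (~hot & cold) -> pump = False
          ~hot & cold = True
            ~hot = True
The formula evaluates to True.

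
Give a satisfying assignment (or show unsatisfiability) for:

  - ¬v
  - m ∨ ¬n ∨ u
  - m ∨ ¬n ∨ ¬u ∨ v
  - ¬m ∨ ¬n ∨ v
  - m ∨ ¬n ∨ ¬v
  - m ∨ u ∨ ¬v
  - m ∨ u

Unit clause (¬v) forces v = False.
Set u = False.
  then (m ∨ u) forces m = True.
  then (¬m ∨ ¬n ∨ v) forces n = False.
Check each clause:
  (¬v): ¬v holds.
  (m ∨ ¬n ∨ u): m holds.
  (m ∨ ¬n ∨ ¬u ∨ v): m holds.
  (¬m ∨ ¬n ∨ v): ¬n holds.
  (m ∨ ¬n ∨ ¬v): m holds.
  (m ∨ u ∨ ¬v): m holds.
  (m ∨ u): m holds.
All clauses satisfied.

u = False, v = False, m = True, n = False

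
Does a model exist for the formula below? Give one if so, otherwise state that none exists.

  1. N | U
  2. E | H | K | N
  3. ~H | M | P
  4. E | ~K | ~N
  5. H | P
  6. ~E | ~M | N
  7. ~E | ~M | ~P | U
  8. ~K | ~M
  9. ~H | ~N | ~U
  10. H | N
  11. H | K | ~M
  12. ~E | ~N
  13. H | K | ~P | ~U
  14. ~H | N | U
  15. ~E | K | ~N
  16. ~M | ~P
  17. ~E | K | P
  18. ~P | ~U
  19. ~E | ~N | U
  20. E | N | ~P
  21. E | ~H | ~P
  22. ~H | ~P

Set U = False.
  then (N | U) forces N = True.
  then (~E | ~N) forces E = False.
  then (E | ~K | ~N) forces K = False.
Set M = True.
  then (H | K | ~M) forces H = True.
  then (~M | ~P) forces P = False.
All clauses satisfied.

U=F, M=T, P=F, N=T, E=F, H=T, K=F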